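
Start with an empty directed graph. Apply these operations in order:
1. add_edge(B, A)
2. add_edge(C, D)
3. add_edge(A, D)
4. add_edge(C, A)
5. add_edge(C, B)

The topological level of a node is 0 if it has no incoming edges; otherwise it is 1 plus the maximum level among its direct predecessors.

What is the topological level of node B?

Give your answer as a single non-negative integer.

Answer: 1

Derivation:
Op 1: add_edge(B, A). Edges now: 1
Op 2: add_edge(C, D). Edges now: 2
Op 3: add_edge(A, D). Edges now: 3
Op 4: add_edge(C, A). Edges now: 4
Op 5: add_edge(C, B). Edges now: 5
Compute levels (Kahn BFS):
  sources (in-degree 0): C
  process C: level=0
    C->A: in-degree(A)=1, level(A)>=1
    C->B: in-degree(B)=0, level(B)=1, enqueue
    C->D: in-degree(D)=1, level(D)>=1
  process B: level=1
    B->A: in-degree(A)=0, level(A)=2, enqueue
  process A: level=2
    A->D: in-degree(D)=0, level(D)=3, enqueue
  process D: level=3
All levels: A:2, B:1, C:0, D:3
level(B) = 1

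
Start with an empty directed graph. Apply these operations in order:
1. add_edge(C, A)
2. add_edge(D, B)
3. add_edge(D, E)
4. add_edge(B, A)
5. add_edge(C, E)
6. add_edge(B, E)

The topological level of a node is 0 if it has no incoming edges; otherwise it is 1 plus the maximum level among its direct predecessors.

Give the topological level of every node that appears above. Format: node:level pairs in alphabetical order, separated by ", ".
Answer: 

Answer: A:2, B:1, C:0, D:0, E:2

Derivation:
Op 1: add_edge(C, A). Edges now: 1
Op 2: add_edge(D, B). Edges now: 2
Op 3: add_edge(D, E). Edges now: 3
Op 4: add_edge(B, A). Edges now: 4
Op 5: add_edge(C, E). Edges now: 5
Op 6: add_edge(B, E). Edges now: 6
Compute levels (Kahn BFS):
  sources (in-degree 0): C, D
  process C: level=0
    C->A: in-degree(A)=1, level(A)>=1
    C->E: in-degree(E)=2, level(E)>=1
  process D: level=0
    D->B: in-degree(B)=0, level(B)=1, enqueue
    D->E: in-degree(E)=1, level(E)>=1
  process B: level=1
    B->A: in-degree(A)=0, level(A)=2, enqueue
    B->E: in-degree(E)=0, level(E)=2, enqueue
  process A: level=2
  process E: level=2
All levels: A:2, B:1, C:0, D:0, E:2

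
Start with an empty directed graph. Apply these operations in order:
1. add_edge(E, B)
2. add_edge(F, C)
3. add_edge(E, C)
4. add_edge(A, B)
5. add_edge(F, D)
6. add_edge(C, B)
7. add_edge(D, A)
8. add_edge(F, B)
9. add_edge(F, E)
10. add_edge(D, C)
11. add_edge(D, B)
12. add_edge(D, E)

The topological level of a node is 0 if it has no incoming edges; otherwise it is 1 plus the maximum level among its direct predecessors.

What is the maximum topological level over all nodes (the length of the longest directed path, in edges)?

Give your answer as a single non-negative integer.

Op 1: add_edge(E, B). Edges now: 1
Op 2: add_edge(F, C). Edges now: 2
Op 3: add_edge(E, C). Edges now: 3
Op 4: add_edge(A, B). Edges now: 4
Op 5: add_edge(F, D). Edges now: 5
Op 6: add_edge(C, B). Edges now: 6
Op 7: add_edge(D, A). Edges now: 7
Op 8: add_edge(F, B). Edges now: 8
Op 9: add_edge(F, E). Edges now: 9
Op 10: add_edge(D, C). Edges now: 10
Op 11: add_edge(D, B). Edges now: 11
Op 12: add_edge(D, E). Edges now: 12
Compute levels (Kahn BFS):
  sources (in-degree 0): F
  process F: level=0
    F->B: in-degree(B)=4, level(B)>=1
    F->C: in-degree(C)=2, level(C)>=1
    F->D: in-degree(D)=0, level(D)=1, enqueue
    F->E: in-degree(E)=1, level(E)>=1
  process D: level=1
    D->A: in-degree(A)=0, level(A)=2, enqueue
    D->B: in-degree(B)=3, level(B)>=2
    D->C: in-degree(C)=1, level(C)>=2
    D->E: in-degree(E)=0, level(E)=2, enqueue
  process A: level=2
    A->B: in-degree(B)=2, level(B)>=3
  process E: level=2
    E->B: in-degree(B)=1, level(B)>=3
    E->C: in-degree(C)=0, level(C)=3, enqueue
  process C: level=3
    C->B: in-degree(B)=0, level(B)=4, enqueue
  process B: level=4
All levels: A:2, B:4, C:3, D:1, E:2, F:0
max level = 4

Answer: 4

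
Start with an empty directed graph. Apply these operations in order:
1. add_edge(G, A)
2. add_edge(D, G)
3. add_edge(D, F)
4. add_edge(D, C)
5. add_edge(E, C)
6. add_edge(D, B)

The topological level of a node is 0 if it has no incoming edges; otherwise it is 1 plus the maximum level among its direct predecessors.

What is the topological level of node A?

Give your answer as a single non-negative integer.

Op 1: add_edge(G, A). Edges now: 1
Op 2: add_edge(D, G). Edges now: 2
Op 3: add_edge(D, F). Edges now: 3
Op 4: add_edge(D, C). Edges now: 4
Op 5: add_edge(E, C). Edges now: 5
Op 6: add_edge(D, B). Edges now: 6
Compute levels (Kahn BFS):
  sources (in-degree 0): D, E
  process D: level=0
    D->B: in-degree(B)=0, level(B)=1, enqueue
    D->C: in-degree(C)=1, level(C)>=1
    D->F: in-degree(F)=0, level(F)=1, enqueue
    D->G: in-degree(G)=0, level(G)=1, enqueue
  process E: level=0
    E->C: in-degree(C)=0, level(C)=1, enqueue
  process B: level=1
  process F: level=1
  process G: level=1
    G->A: in-degree(A)=0, level(A)=2, enqueue
  process C: level=1
  process A: level=2
All levels: A:2, B:1, C:1, D:0, E:0, F:1, G:1
level(A) = 2

Answer: 2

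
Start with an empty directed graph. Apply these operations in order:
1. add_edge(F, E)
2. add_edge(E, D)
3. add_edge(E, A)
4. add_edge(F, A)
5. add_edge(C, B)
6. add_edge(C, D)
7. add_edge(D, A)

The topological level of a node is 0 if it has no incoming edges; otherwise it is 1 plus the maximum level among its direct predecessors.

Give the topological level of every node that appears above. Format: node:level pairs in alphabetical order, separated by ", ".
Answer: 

Op 1: add_edge(F, E). Edges now: 1
Op 2: add_edge(E, D). Edges now: 2
Op 3: add_edge(E, A). Edges now: 3
Op 4: add_edge(F, A). Edges now: 4
Op 5: add_edge(C, B). Edges now: 5
Op 6: add_edge(C, D). Edges now: 6
Op 7: add_edge(D, A). Edges now: 7
Compute levels (Kahn BFS):
  sources (in-degree 0): C, F
  process C: level=0
    C->B: in-degree(B)=0, level(B)=1, enqueue
    C->D: in-degree(D)=1, level(D)>=1
  process F: level=0
    F->A: in-degree(A)=2, level(A)>=1
    F->E: in-degree(E)=0, level(E)=1, enqueue
  process B: level=1
  process E: level=1
    E->A: in-degree(A)=1, level(A)>=2
    E->D: in-degree(D)=0, level(D)=2, enqueue
  process D: level=2
    D->A: in-degree(A)=0, level(A)=3, enqueue
  process A: level=3
All levels: A:3, B:1, C:0, D:2, E:1, F:0

Answer: A:3, B:1, C:0, D:2, E:1, F:0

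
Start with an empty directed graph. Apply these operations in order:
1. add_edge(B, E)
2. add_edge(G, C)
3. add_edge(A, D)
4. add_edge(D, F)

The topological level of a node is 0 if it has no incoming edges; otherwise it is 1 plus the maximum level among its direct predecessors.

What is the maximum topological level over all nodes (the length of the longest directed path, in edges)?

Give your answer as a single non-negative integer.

Op 1: add_edge(B, E). Edges now: 1
Op 2: add_edge(G, C). Edges now: 2
Op 3: add_edge(A, D). Edges now: 3
Op 4: add_edge(D, F). Edges now: 4
Compute levels (Kahn BFS):
  sources (in-degree 0): A, B, G
  process A: level=0
    A->D: in-degree(D)=0, level(D)=1, enqueue
  process B: level=0
    B->E: in-degree(E)=0, level(E)=1, enqueue
  process G: level=0
    G->C: in-degree(C)=0, level(C)=1, enqueue
  process D: level=1
    D->F: in-degree(F)=0, level(F)=2, enqueue
  process E: level=1
  process C: level=1
  process F: level=2
All levels: A:0, B:0, C:1, D:1, E:1, F:2, G:0
max level = 2

Answer: 2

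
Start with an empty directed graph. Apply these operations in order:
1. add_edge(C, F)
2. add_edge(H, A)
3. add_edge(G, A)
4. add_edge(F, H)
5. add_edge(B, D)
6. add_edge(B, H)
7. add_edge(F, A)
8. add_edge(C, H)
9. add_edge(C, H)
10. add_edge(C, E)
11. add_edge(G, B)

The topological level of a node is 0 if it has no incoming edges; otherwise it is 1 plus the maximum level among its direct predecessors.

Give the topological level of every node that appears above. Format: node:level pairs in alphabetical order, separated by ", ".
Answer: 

Answer: A:3, B:1, C:0, D:2, E:1, F:1, G:0, H:2

Derivation:
Op 1: add_edge(C, F). Edges now: 1
Op 2: add_edge(H, A). Edges now: 2
Op 3: add_edge(G, A). Edges now: 3
Op 4: add_edge(F, H). Edges now: 4
Op 5: add_edge(B, D). Edges now: 5
Op 6: add_edge(B, H). Edges now: 6
Op 7: add_edge(F, A). Edges now: 7
Op 8: add_edge(C, H). Edges now: 8
Op 9: add_edge(C, H) (duplicate, no change). Edges now: 8
Op 10: add_edge(C, E). Edges now: 9
Op 11: add_edge(G, B). Edges now: 10
Compute levels (Kahn BFS):
  sources (in-degree 0): C, G
  process C: level=0
    C->E: in-degree(E)=0, level(E)=1, enqueue
    C->F: in-degree(F)=0, level(F)=1, enqueue
    C->H: in-degree(H)=2, level(H)>=1
  process G: level=0
    G->A: in-degree(A)=2, level(A)>=1
    G->B: in-degree(B)=0, level(B)=1, enqueue
  process E: level=1
  process F: level=1
    F->A: in-degree(A)=1, level(A)>=2
    F->H: in-degree(H)=1, level(H)>=2
  process B: level=1
    B->D: in-degree(D)=0, level(D)=2, enqueue
    B->H: in-degree(H)=0, level(H)=2, enqueue
  process D: level=2
  process H: level=2
    H->A: in-degree(A)=0, level(A)=3, enqueue
  process A: level=3
All levels: A:3, B:1, C:0, D:2, E:1, F:1, G:0, H:2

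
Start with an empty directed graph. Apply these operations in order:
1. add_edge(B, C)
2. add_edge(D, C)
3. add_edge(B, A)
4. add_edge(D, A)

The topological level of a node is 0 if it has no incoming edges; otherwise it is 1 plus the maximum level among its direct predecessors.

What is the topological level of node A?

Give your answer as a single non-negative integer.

Op 1: add_edge(B, C). Edges now: 1
Op 2: add_edge(D, C). Edges now: 2
Op 3: add_edge(B, A). Edges now: 3
Op 4: add_edge(D, A). Edges now: 4
Compute levels (Kahn BFS):
  sources (in-degree 0): B, D
  process B: level=0
    B->A: in-degree(A)=1, level(A)>=1
    B->C: in-degree(C)=1, level(C)>=1
  process D: level=0
    D->A: in-degree(A)=0, level(A)=1, enqueue
    D->C: in-degree(C)=0, level(C)=1, enqueue
  process A: level=1
  process C: level=1
All levels: A:1, B:0, C:1, D:0
level(A) = 1

Answer: 1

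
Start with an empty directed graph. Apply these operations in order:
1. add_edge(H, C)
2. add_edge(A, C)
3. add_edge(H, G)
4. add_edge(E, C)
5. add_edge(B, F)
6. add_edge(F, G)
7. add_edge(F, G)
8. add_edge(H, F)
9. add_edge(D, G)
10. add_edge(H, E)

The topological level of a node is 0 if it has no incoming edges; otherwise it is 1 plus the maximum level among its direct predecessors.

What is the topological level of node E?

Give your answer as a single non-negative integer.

Answer: 1

Derivation:
Op 1: add_edge(H, C). Edges now: 1
Op 2: add_edge(A, C). Edges now: 2
Op 3: add_edge(H, G). Edges now: 3
Op 4: add_edge(E, C). Edges now: 4
Op 5: add_edge(B, F). Edges now: 5
Op 6: add_edge(F, G). Edges now: 6
Op 7: add_edge(F, G) (duplicate, no change). Edges now: 6
Op 8: add_edge(H, F). Edges now: 7
Op 9: add_edge(D, G). Edges now: 8
Op 10: add_edge(H, E). Edges now: 9
Compute levels (Kahn BFS):
  sources (in-degree 0): A, B, D, H
  process A: level=0
    A->C: in-degree(C)=2, level(C)>=1
  process B: level=0
    B->F: in-degree(F)=1, level(F)>=1
  process D: level=0
    D->G: in-degree(G)=2, level(G)>=1
  process H: level=0
    H->C: in-degree(C)=1, level(C)>=1
    H->E: in-degree(E)=0, level(E)=1, enqueue
    H->F: in-degree(F)=0, level(F)=1, enqueue
    H->G: in-degree(G)=1, level(G)>=1
  process E: level=1
    E->C: in-degree(C)=0, level(C)=2, enqueue
  process F: level=1
    F->G: in-degree(G)=0, level(G)=2, enqueue
  process C: level=2
  process G: level=2
All levels: A:0, B:0, C:2, D:0, E:1, F:1, G:2, H:0
level(E) = 1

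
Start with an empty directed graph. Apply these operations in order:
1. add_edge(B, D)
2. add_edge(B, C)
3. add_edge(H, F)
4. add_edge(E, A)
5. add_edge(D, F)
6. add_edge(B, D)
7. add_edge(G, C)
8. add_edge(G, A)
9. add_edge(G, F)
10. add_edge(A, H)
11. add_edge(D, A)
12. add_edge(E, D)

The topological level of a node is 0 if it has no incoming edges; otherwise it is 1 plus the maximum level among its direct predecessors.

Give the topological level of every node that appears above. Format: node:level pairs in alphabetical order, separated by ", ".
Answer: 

Answer: A:2, B:0, C:1, D:1, E:0, F:4, G:0, H:3

Derivation:
Op 1: add_edge(B, D). Edges now: 1
Op 2: add_edge(B, C). Edges now: 2
Op 3: add_edge(H, F). Edges now: 3
Op 4: add_edge(E, A). Edges now: 4
Op 5: add_edge(D, F). Edges now: 5
Op 6: add_edge(B, D) (duplicate, no change). Edges now: 5
Op 7: add_edge(G, C). Edges now: 6
Op 8: add_edge(G, A). Edges now: 7
Op 9: add_edge(G, F). Edges now: 8
Op 10: add_edge(A, H). Edges now: 9
Op 11: add_edge(D, A). Edges now: 10
Op 12: add_edge(E, D). Edges now: 11
Compute levels (Kahn BFS):
  sources (in-degree 0): B, E, G
  process B: level=0
    B->C: in-degree(C)=1, level(C)>=1
    B->D: in-degree(D)=1, level(D)>=1
  process E: level=0
    E->A: in-degree(A)=2, level(A)>=1
    E->D: in-degree(D)=0, level(D)=1, enqueue
  process G: level=0
    G->A: in-degree(A)=1, level(A)>=1
    G->C: in-degree(C)=0, level(C)=1, enqueue
    G->F: in-degree(F)=2, level(F)>=1
  process D: level=1
    D->A: in-degree(A)=0, level(A)=2, enqueue
    D->F: in-degree(F)=1, level(F)>=2
  process C: level=1
  process A: level=2
    A->H: in-degree(H)=0, level(H)=3, enqueue
  process H: level=3
    H->F: in-degree(F)=0, level(F)=4, enqueue
  process F: level=4
All levels: A:2, B:0, C:1, D:1, E:0, F:4, G:0, H:3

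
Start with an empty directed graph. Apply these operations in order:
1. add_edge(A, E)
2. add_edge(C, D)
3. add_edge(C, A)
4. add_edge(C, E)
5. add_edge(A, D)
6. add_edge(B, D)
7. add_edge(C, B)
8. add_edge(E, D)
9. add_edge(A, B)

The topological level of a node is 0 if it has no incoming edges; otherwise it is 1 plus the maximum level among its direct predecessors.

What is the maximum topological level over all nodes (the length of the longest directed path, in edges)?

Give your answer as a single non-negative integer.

Op 1: add_edge(A, E). Edges now: 1
Op 2: add_edge(C, D). Edges now: 2
Op 3: add_edge(C, A). Edges now: 3
Op 4: add_edge(C, E). Edges now: 4
Op 5: add_edge(A, D). Edges now: 5
Op 6: add_edge(B, D). Edges now: 6
Op 7: add_edge(C, B). Edges now: 7
Op 8: add_edge(E, D). Edges now: 8
Op 9: add_edge(A, B). Edges now: 9
Compute levels (Kahn BFS):
  sources (in-degree 0): C
  process C: level=0
    C->A: in-degree(A)=0, level(A)=1, enqueue
    C->B: in-degree(B)=1, level(B)>=1
    C->D: in-degree(D)=3, level(D)>=1
    C->E: in-degree(E)=1, level(E)>=1
  process A: level=1
    A->B: in-degree(B)=0, level(B)=2, enqueue
    A->D: in-degree(D)=2, level(D)>=2
    A->E: in-degree(E)=0, level(E)=2, enqueue
  process B: level=2
    B->D: in-degree(D)=1, level(D)>=3
  process E: level=2
    E->D: in-degree(D)=0, level(D)=3, enqueue
  process D: level=3
All levels: A:1, B:2, C:0, D:3, E:2
max level = 3

Answer: 3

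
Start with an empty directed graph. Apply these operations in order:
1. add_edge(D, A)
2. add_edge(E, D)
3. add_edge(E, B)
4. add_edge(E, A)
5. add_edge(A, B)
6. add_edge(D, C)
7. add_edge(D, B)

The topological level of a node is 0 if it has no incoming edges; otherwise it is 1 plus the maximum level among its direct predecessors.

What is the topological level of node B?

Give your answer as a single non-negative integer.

Answer: 3

Derivation:
Op 1: add_edge(D, A). Edges now: 1
Op 2: add_edge(E, D). Edges now: 2
Op 3: add_edge(E, B). Edges now: 3
Op 4: add_edge(E, A). Edges now: 4
Op 5: add_edge(A, B). Edges now: 5
Op 6: add_edge(D, C). Edges now: 6
Op 7: add_edge(D, B). Edges now: 7
Compute levels (Kahn BFS):
  sources (in-degree 0): E
  process E: level=0
    E->A: in-degree(A)=1, level(A)>=1
    E->B: in-degree(B)=2, level(B)>=1
    E->D: in-degree(D)=0, level(D)=1, enqueue
  process D: level=1
    D->A: in-degree(A)=0, level(A)=2, enqueue
    D->B: in-degree(B)=1, level(B)>=2
    D->C: in-degree(C)=0, level(C)=2, enqueue
  process A: level=2
    A->B: in-degree(B)=0, level(B)=3, enqueue
  process C: level=2
  process B: level=3
All levels: A:2, B:3, C:2, D:1, E:0
level(B) = 3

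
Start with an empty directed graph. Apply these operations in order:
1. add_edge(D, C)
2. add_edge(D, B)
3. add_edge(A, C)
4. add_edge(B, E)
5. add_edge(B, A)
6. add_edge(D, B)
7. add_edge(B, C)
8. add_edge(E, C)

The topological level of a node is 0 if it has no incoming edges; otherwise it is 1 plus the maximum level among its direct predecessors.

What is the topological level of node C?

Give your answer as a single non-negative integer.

Answer: 3

Derivation:
Op 1: add_edge(D, C). Edges now: 1
Op 2: add_edge(D, B). Edges now: 2
Op 3: add_edge(A, C). Edges now: 3
Op 4: add_edge(B, E). Edges now: 4
Op 5: add_edge(B, A). Edges now: 5
Op 6: add_edge(D, B) (duplicate, no change). Edges now: 5
Op 7: add_edge(B, C). Edges now: 6
Op 8: add_edge(E, C). Edges now: 7
Compute levels (Kahn BFS):
  sources (in-degree 0): D
  process D: level=0
    D->B: in-degree(B)=0, level(B)=1, enqueue
    D->C: in-degree(C)=3, level(C)>=1
  process B: level=1
    B->A: in-degree(A)=0, level(A)=2, enqueue
    B->C: in-degree(C)=2, level(C)>=2
    B->E: in-degree(E)=0, level(E)=2, enqueue
  process A: level=2
    A->C: in-degree(C)=1, level(C)>=3
  process E: level=2
    E->C: in-degree(C)=0, level(C)=3, enqueue
  process C: level=3
All levels: A:2, B:1, C:3, D:0, E:2
level(C) = 3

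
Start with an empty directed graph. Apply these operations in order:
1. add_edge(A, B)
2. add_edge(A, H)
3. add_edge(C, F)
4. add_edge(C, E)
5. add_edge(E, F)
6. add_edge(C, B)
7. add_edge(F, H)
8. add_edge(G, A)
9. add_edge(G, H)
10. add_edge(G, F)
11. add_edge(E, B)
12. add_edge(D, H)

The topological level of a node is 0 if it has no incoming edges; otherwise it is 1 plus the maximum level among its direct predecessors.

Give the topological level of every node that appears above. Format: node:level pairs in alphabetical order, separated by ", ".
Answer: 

Op 1: add_edge(A, B). Edges now: 1
Op 2: add_edge(A, H). Edges now: 2
Op 3: add_edge(C, F). Edges now: 3
Op 4: add_edge(C, E). Edges now: 4
Op 5: add_edge(E, F). Edges now: 5
Op 6: add_edge(C, B). Edges now: 6
Op 7: add_edge(F, H). Edges now: 7
Op 8: add_edge(G, A). Edges now: 8
Op 9: add_edge(G, H). Edges now: 9
Op 10: add_edge(G, F). Edges now: 10
Op 11: add_edge(E, B). Edges now: 11
Op 12: add_edge(D, H). Edges now: 12
Compute levels (Kahn BFS):
  sources (in-degree 0): C, D, G
  process C: level=0
    C->B: in-degree(B)=2, level(B)>=1
    C->E: in-degree(E)=0, level(E)=1, enqueue
    C->F: in-degree(F)=2, level(F)>=1
  process D: level=0
    D->H: in-degree(H)=3, level(H)>=1
  process G: level=0
    G->A: in-degree(A)=0, level(A)=1, enqueue
    G->F: in-degree(F)=1, level(F)>=1
    G->H: in-degree(H)=2, level(H)>=1
  process E: level=1
    E->B: in-degree(B)=1, level(B)>=2
    E->F: in-degree(F)=0, level(F)=2, enqueue
  process A: level=1
    A->B: in-degree(B)=0, level(B)=2, enqueue
    A->H: in-degree(H)=1, level(H)>=2
  process F: level=2
    F->H: in-degree(H)=0, level(H)=3, enqueue
  process B: level=2
  process H: level=3
All levels: A:1, B:2, C:0, D:0, E:1, F:2, G:0, H:3

Answer: A:1, B:2, C:0, D:0, E:1, F:2, G:0, H:3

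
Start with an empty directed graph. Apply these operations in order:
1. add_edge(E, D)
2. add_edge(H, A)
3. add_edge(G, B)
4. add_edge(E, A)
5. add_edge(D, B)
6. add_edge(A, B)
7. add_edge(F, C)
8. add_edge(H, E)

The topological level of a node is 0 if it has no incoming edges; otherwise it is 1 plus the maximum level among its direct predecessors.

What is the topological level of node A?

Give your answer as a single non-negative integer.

Answer: 2

Derivation:
Op 1: add_edge(E, D). Edges now: 1
Op 2: add_edge(H, A). Edges now: 2
Op 3: add_edge(G, B). Edges now: 3
Op 4: add_edge(E, A). Edges now: 4
Op 5: add_edge(D, B). Edges now: 5
Op 6: add_edge(A, B). Edges now: 6
Op 7: add_edge(F, C). Edges now: 7
Op 8: add_edge(H, E). Edges now: 8
Compute levels (Kahn BFS):
  sources (in-degree 0): F, G, H
  process F: level=0
    F->C: in-degree(C)=0, level(C)=1, enqueue
  process G: level=0
    G->B: in-degree(B)=2, level(B)>=1
  process H: level=0
    H->A: in-degree(A)=1, level(A)>=1
    H->E: in-degree(E)=0, level(E)=1, enqueue
  process C: level=1
  process E: level=1
    E->A: in-degree(A)=0, level(A)=2, enqueue
    E->D: in-degree(D)=0, level(D)=2, enqueue
  process A: level=2
    A->B: in-degree(B)=1, level(B)>=3
  process D: level=2
    D->B: in-degree(B)=0, level(B)=3, enqueue
  process B: level=3
All levels: A:2, B:3, C:1, D:2, E:1, F:0, G:0, H:0
level(A) = 2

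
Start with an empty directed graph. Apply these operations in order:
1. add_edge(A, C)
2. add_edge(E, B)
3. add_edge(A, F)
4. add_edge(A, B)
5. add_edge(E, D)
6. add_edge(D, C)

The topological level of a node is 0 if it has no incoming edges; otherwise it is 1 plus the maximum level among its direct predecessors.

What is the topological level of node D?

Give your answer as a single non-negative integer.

Op 1: add_edge(A, C). Edges now: 1
Op 2: add_edge(E, B). Edges now: 2
Op 3: add_edge(A, F). Edges now: 3
Op 4: add_edge(A, B). Edges now: 4
Op 5: add_edge(E, D). Edges now: 5
Op 6: add_edge(D, C). Edges now: 6
Compute levels (Kahn BFS):
  sources (in-degree 0): A, E
  process A: level=0
    A->B: in-degree(B)=1, level(B)>=1
    A->C: in-degree(C)=1, level(C)>=1
    A->F: in-degree(F)=0, level(F)=1, enqueue
  process E: level=0
    E->B: in-degree(B)=0, level(B)=1, enqueue
    E->D: in-degree(D)=0, level(D)=1, enqueue
  process F: level=1
  process B: level=1
  process D: level=1
    D->C: in-degree(C)=0, level(C)=2, enqueue
  process C: level=2
All levels: A:0, B:1, C:2, D:1, E:0, F:1
level(D) = 1

Answer: 1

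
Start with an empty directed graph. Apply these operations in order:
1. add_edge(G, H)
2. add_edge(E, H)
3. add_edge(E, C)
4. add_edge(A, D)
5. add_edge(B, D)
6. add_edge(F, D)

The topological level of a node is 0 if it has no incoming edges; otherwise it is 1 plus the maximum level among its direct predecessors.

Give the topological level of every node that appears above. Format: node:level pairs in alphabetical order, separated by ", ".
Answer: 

Op 1: add_edge(G, H). Edges now: 1
Op 2: add_edge(E, H). Edges now: 2
Op 3: add_edge(E, C). Edges now: 3
Op 4: add_edge(A, D). Edges now: 4
Op 5: add_edge(B, D). Edges now: 5
Op 6: add_edge(F, D). Edges now: 6
Compute levels (Kahn BFS):
  sources (in-degree 0): A, B, E, F, G
  process A: level=0
    A->D: in-degree(D)=2, level(D)>=1
  process B: level=0
    B->D: in-degree(D)=1, level(D)>=1
  process E: level=0
    E->C: in-degree(C)=0, level(C)=1, enqueue
    E->H: in-degree(H)=1, level(H)>=1
  process F: level=0
    F->D: in-degree(D)=0, level(D)=1, enqueue
  process G: level=0
    G->H: in-degree(H)=0, level(H)=1, enqueue
  process C: level=1
  process D: level=1
  process H: level=1
All levels: A:0, B:0, C:1, D:1, E:0, F:0, G:0, H:1

Answer: A:0, B:0, C:1, D:1, E:0, F:0, G:0, H:1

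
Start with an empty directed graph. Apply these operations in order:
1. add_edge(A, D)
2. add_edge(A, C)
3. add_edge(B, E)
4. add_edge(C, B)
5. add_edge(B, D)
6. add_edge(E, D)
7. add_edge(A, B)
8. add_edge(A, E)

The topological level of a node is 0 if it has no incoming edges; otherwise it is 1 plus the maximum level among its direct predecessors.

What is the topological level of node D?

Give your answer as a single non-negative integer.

Op 1: add_edge(A, D). Edges now: 1
Op 2: add_edge(A, C). Edges now: 2
Op 3: add_edge(B, E). Edges now: 3
Op 4: add_edge(C, B). Edges now: 4
Op 5: add_edge(B, D). Edges now: 5
Op 6: add_edge(E, D). Edges now: 6
Op 7: add_edge(A, B). Edges now: 7
Op 8: add_edge(A, E). Edges now: 8
Compute levels (Kahn BFS):
  sources (in-degree 0): A
  process A: level=0
    A->B: in-degree(B)=1, level(B)>=1
    A->C: in-degree(C)=0, level(C)=1, enqueue
    A->D: in-degree(D)=2, level(D)>=1
    A->E: in-degree(E)=1, level(E)>=1
  process C: level=1
    C->B: in-degree(B)=0, level(B)=2, enqueue
  process B: level=2
    B->D: in-degree(D)=1, level(D)>=3
    B->E: in-degree(E)=0, level(E)=3, enqueue
  process E: level=3
    E->D: in-degree(D)=0, level(D)=4, enqueue
  process D: level=4
All levels: A:0, B:2, C:1, D:4, E:3
level(D) = 4

Answer: 4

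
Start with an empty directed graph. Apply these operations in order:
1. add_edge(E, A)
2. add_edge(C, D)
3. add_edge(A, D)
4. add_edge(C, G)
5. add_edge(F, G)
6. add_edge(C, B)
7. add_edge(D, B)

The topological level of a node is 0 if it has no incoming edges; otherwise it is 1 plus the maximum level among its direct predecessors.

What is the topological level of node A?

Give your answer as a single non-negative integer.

Answer: 1

Derivation:
Op 1: add_edge(E, A). Edges now: 1
Op 2: add_edge(C, D). Edges now: 2
Op 3: add_edge(A, D). Edges now: 3
Op 4: add_edge(C, G). Edges now: 4
Op 5: add_edge(F, G). Edges now: 5
Op 6: add_edge(C, B). Edges now: 6
Op 7: add_edge(D, B). Edges now: 7
Compute levels (Kahn BFS):
  sources (in-degree 0): C, E, F
  process C: level=0
    C->B: in-degree(B)=1, level(B)>=1
    C->D: in-degree(D)=1, level(D)>=1
    C->G: in-degree(G)=1, level(G)>=1
  process E: level=0
    E->A: in-degree(A)=0, level(A)=1, enqueue
  process F: level=0
    F->G: in-degree(G)=0, level(G)=1, enqueue
  process A: level=1
    A->D: in-degree(D)=0, level(D)=2, enqueue
  process G: level=1
  process D: level=2
    D->B: in-degree(B)=0, level(B)=3, enqueue
  process B: level=3
All levels: A:1, B:3, C:0, D:2, E:0, F:0, G:1
level(A) = 1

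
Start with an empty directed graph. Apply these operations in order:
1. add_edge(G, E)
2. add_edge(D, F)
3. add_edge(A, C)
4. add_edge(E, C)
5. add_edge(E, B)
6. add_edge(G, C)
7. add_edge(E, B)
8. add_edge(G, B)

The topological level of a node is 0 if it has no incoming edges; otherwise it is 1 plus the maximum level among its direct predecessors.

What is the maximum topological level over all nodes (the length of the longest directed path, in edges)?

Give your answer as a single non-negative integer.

Answer: 2

Derivation:
Op 1: add_edge(G, E). Edges now: 1
Op 2: add_edge(D, F). Edges now: 2
Op 3: add_edge(A, C). Edges now: 3
Op 4: add_edge(E, C). Edges now: 4
Op 5: add_edge(E, B). Edges now: 5
Op 6: add_edge(G, C). Edges now: 6
Op 7: add_edge(E, B) (duplicate, no change). Edges now: 6
Op 8: add_edge(G, B). Edges now: 7
Compute levels (Kahn BFS):
  sources (in-degree 0): A, D, G
  process A: level=0
    A->C: in-degree(C)=2, level(C)>=1
  process D: level=0
    D->F: in-degree(F)=0, level(F)=1, enqueue
  process G: level=0
    G->B: in-degree(B)=1, level(B)>=1
    G->C: in-degree(C)=1, level(C)>=1
    G->E: in-degree(E)=0, level(E)=1, enqueue
  process F: level=1
  process E: level=1
    E->B: in-degree(B)=0, level(B)=2, enqueue
    E->C: in-degree(C)=0, level(C)=2, enqueue
  process B: level=2
  process C: level=2
All levels: A:0, B:2, C:2, D:0, E:1, F:1, G:0
max level = 2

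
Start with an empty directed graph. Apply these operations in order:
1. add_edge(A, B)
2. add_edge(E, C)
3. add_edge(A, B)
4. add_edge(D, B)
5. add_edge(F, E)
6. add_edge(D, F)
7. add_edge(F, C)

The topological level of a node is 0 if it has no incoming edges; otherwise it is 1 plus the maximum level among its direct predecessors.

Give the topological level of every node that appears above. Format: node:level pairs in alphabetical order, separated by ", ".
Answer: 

Op 1: add_edge(A, B). Edges now: 1
Op 2: add_edge(E, C). Edges now: 2
Op 3: add_edge(A, B) (duplicate, no change). Edges now: 2
Op 4: add_edge(D, B). Edges now: 3
Op 5: add_edge(F, E). Edges now: 4
Op 6: add_edge(D, F). Edges now: 5
Op 7: add_edge(F, C). Edges now: 6
Compute levels (Kahn BFS):
  sources (in-degree 0): A, D
  process A: level=0
    A->B: in-degree(B)=1, level(B)>=1
  process D: level=0
    D->B: in-degree(B)=0, level(B)=1, enqueue
    D->F: in-degree(F)=0, level(F)=1, enqueue
  process B: level=1
  process F: level=1
    F->C: in-degree(C)=1, level(C)>=2
    F->E: in-degree(E)=0, level(E)=2, enqueue
  process E: level=2
    E->C: in-degree(C)=0, level(C)=3, enqueue
  process C: level=3
All levels: A:0, B:1, C:3, D:0, E:2, F:1

Answer: A:0, B:1, C:3, D:0, E:2, F:1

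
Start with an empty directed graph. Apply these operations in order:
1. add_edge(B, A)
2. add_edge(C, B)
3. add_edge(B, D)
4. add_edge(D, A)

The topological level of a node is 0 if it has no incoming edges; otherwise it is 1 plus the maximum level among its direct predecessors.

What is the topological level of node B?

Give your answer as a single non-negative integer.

Answer: 1

Derivation:
Op 1: add_edge(B, A). Edges now: 1
Op 2: add_edge(C, B). Edges now: 2
Op 3: add_edge(B, D). Edges now: 3
Op 4: add_edge(D, A). Edges now: 4
Compute levels (Kahn BFS):
  sources (in-degree 0): C
  process C: level=0
    C->B: in-degree(B)=0, level(B)=1, enqueue
  process B: level=1
    B->A: in-degree(A)=1, level(A)>=2
    B->D: in-degree(D)=0, level(D)=2, enqueue
  process D: level=2
    D->A: in-degree(A)=0, level(A)=3, enqueue
  process A: level=3
All levels: A:3, B:1, C:0, D:2
level(B) = 1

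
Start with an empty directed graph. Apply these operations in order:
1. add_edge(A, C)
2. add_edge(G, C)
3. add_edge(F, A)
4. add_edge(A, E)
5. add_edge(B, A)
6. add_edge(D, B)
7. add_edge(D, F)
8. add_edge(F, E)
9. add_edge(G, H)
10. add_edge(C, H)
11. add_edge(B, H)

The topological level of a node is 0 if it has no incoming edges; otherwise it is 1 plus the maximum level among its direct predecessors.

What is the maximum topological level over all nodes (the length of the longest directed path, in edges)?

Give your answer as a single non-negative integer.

Answer: 4

Derivation:
Op 1: add_edge(A, C). Edges now: 1
Op 2: add_edge(G, C). Edges now: 2
Op 3: add_edge(F, A). Edges now: 3
Op 4: add_edge(A, E). Edges now: 4
Op 5: add_edge(B, A). Edges now: 5
Op 6: add_edge(D, B). Edges now: 6
Op 7: add_edge(D, F). Edges now: 7
Op 8: add_edge(F, E). Edges now: 8
Op 9: add_edge(G, H). Edges now: 9
Op 10: add_edge(C, H). Edges now: 10
Op 11: add_edge(B, H). Edges now: 11
Compute levels (Kahn BFS):
  sources (in-degree 0): D, G
  process D: level=0
    D->B: in-degree(B)=0, level(B)=1, enqueue
    D->F: in-degree(F)=0, level(F)=1, enqueue
  process G: level=0
    G->C: in-degree(C)=1, level(C)>=1
    G->H: in-degree(H)=2, level(H)>=1
  process B: level=1
    B->A: in-degree(A)=1, level(A)>=2
    B->H: in-degree(H)=1, level(H)>=2
  process F: level=1
    F->A: in-degree(A)=0, level(A)=2, enqueue
    F->E: in-degree(E)=1, level(E)>=2
  process A: level=2
    A->C: in-degree(C)=0, level(C)=3, enqueue
    A->E: in-degree(E)=0, level(E)=3, enqueue
  process C: level=3
    C->H: in-degree(H)=0, level(H)=4, enqueue
  process E: level=3
  process H: level=4
All levels: A:2, B:1, C:3, D:0, E:3, F:1, G:0, H:4
max level = 4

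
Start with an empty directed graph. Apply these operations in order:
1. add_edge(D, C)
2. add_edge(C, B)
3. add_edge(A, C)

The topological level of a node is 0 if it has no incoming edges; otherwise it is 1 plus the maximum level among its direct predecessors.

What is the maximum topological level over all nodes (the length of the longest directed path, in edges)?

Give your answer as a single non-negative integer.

Op 1: add_edge(D, C). Edges now: 1
Op 2: add_edge(C, B). Edges now: 2
Op 3: add_edge(A, C). Edges now: 3
Compute levels (Kahn BFS):
  sources (in-degree 0): A, D
  process A: level=0
    A->C: in-degree(C)=1, level(C)>=1
  process D: level=0
    D->C: in-degree(C)=0, level(C)=1, enqueue
  process C: level=1
    C->B: in-degree(B)=0, level(B)=2, enqueue
  process B: level=2
All levels: A:0, B:2, C:1, D:0
max level = 2

Answer: 2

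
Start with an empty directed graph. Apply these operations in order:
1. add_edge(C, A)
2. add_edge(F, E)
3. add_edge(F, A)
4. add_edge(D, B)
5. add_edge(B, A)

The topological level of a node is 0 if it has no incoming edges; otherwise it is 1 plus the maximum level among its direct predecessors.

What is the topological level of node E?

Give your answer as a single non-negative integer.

Answer: 1

Derivation:
Op 1: add_edge(C, A). Edges now: 1
Op 2: add_edge(F, E). Edges now: 2
Op 3: add_edge(F, A). Edges now: 3
Op 4: add_edge(D, B). Edges now: 4
Op 5: add_edge(B, A). Edges now: 5
Compute levels (Kahn BFS):
  sources (in-degree 0): C, D, F
  process C: level=0
    C->A: in-degree(A)=2, level(A)>=1
  process D: level=0
    D->B: in-degree(B)=0, level(B)=1, enqueue
  process F: level=0
    F->A: in-degree(A)=1, level(A)>=1
    F->E: in-degree(E)=0, level(E)=1, enqueue
  process B: level=1
    B->A: in-degree(A)=0, level(A)=2, enqueue
  process E: level=1
  process A: level=2
All levels: A:2, B:1, C:0, D:0, E:1, F:0
level(E) = 1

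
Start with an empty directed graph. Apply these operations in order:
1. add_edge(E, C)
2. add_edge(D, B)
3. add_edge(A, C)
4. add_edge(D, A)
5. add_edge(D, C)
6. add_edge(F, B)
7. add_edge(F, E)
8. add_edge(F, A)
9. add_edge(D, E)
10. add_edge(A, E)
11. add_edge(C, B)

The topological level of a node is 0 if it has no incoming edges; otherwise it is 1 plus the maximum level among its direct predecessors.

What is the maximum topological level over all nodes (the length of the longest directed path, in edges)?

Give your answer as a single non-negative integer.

Op 1: add_edge(E, C). Edges now: 1
Op 2: add_edge(D, B). Edges now: 2
Op 3: add_edge(A, C). Edges now: 3
Op 4: add_edge(D, A). Edges now: 4
Op 5: add_edge(D, C). Edges now: 5
Op 6: add_edge(F, B). Edges now: 6
Op 7: add_edge(F, E). Edges now: 7
Op 8: add_edge(F, A). Edges now: 8
Op 9: add_edge(D, E). Edges now: 9
Op 10: add_edge(A, E). Edges now: 10
Op 11: add_edge(C, B). Edges now: 11
Compute levels (Kahn BFS):
  sources (in-degree 0): D, F
  process D: level=0
    D->A: in-degree(A)=1, level(A)>=1
    D->B: in-degree(B)=2, level(B)>=1
    D->C: in-degree(C)=2, level(C)>=1
    D->E: in-degree(E)=2, level(E)>=1
  process F: level=0
    F->A: in-degree(A)=0, level(A)=1, enqueue
    F->B: in-degree(B)=1, level(B)>=1
    F->E: in-degree(E)=1, level(E)>=1
  process A: level=1
    A->C: in-degree(C)=1, level(C)>=2
    A->E: in-degree(E)=0, level(E)=2, enqueue
  process E: level=2
    E->C: in-degree(C)=0, level(C)=3, enqueue
  process C: level=3
    C->B: in-degree(B)=0, level(B)=4, enqueue
  process B: level=4
All levels: A:1, B:4, C:3, D:0, E:2, F:0
max level = 4

Answer: 4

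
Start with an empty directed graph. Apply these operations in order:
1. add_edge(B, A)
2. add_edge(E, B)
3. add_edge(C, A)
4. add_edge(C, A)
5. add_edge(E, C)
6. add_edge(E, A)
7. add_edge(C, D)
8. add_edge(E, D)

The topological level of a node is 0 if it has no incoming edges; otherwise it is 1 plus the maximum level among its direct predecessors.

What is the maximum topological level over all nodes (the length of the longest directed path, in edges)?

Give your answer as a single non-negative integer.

Op 1: add_edge(B, A). Edges now: 1
Op 2: add_edge(E, B). Edges now: 2
Op 3: add_edge(C, A). Edges now: 3
Op 4: add_edge(C, A) (duplicate, no change). Edges now: 3
Op 5: add_edge(E, C). Edges now: 4
Op 6: add_edge(E, A). Edges now: 5
Op 7: add_edge(C, D). Edges now: 6
Op 8: add_edge(E, D). Edges now: 7
Compute levels (Kahn BFS):
  sources (in-degree 0): E
  process E: level=0
    E->A: in-degree(A)=2, level(A)>=1
    E->B: in-degree(B)=0, level(B)=1, enqueue
    E->C: in-degree(C)=0, level(C)=1, enqueue
    E->D: in-degree(D)=1, level(D)>=1
  process B: level=1
    B->A: in-degree(A)=1, level(A)>=2
  process C: level=1
    C->A: in-degree(A)=0, level(A)=2, enqueue
    C->D: in-degree(D)=0, level(D)=2, enqueue
  process A: level=2
  process D: level=2
All levels: A:2, B:1, C:1, D:2, E:0
max level = 2

Answer: 2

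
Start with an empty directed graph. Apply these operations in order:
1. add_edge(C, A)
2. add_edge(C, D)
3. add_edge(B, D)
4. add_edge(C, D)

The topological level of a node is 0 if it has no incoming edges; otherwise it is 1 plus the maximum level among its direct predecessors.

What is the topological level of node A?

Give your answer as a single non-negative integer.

Answer: 1

Derivation:
Op 1: add_edge(C, A). Edges now: 1
Op 2: add_edge(C, D). Edges now: 2
Op 3: add_edge(B, D). Edges now: 3
Op 4: add_edge(C, D) (duplicate, no change). Edges now: 3
Compute levels (Kahn BFS):
  sources (in-degree 0): B, C
  process B: level=0
    B->D: in-degree(D)=1, level(D)>=1
  process C: level=0
    C->A: in-degree(A)=0, level(A)=1, enqueue
    C->D: in-degree(D)=0, level(D)=1, enqueue
  process A: level=1
  process D: level=1
All levels: A:1, B:0, C:0, D:1
level(A) = 1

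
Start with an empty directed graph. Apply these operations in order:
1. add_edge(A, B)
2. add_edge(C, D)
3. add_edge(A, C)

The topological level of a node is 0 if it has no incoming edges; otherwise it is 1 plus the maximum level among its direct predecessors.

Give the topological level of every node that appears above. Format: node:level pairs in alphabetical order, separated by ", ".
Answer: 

Answer: A:0, B:1, C:1, D:2

Derivation:
Op 1: add_edge(A, B). Edges now: 1
Op 2: add_edge(C, D). Edges now: 2
Op 3: add_edge(A, C). Edges now: 3
Compute levels (Kahn BFS):
  sources (in-degree 0): A
  process A: level=0
    A->B: in-degree(B)=0, level(B)=1, enqueue
    A->C: in-degree(C)=0, level(C)=1, enqueue
  process B: level=1
  process C: level=1
    C->D: in-degree(D)=0, level(D)=2, enqueue
  process D: level=2
All levels: A:0, B:1, C:1, D:2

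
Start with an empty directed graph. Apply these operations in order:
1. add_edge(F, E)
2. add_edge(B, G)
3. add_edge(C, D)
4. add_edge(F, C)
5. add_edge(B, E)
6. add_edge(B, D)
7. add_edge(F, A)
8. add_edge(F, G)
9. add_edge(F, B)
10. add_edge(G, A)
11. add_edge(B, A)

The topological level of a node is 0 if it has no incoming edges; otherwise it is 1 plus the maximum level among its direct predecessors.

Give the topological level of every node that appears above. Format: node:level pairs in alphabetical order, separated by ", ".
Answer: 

Answer: A:3, B:1, C:1, D:2, E:2, F:0, G:2

Derivation:
Op 1: add_edge(F, E). Edges now: 1
Op 2: add_edge(B, G). Edges now: 2
Op 3: add_edge(C, D). Edges now: 3
Op 4: add_edge(F, C). Edges now: 4
Op 5: add_edge(B, E). Edges now: 5
Op 6: add_edge(B, D). Edges now: 6
Op 7: add_edge(F, A). Edges now: 7
Op 8: add_edge(F, G). Edges now: 8
Op 9: add_edge(F, B). Edges now: 9
Op 10: add_edge(G, A). Edges now: 10
Op 11: add_edge(B, A). Edges now: 11
Compute levels (Kahn BFS):
  sources (in-degree 0): F
  process F: level=0
    F->A: in-degree(A)=2, level(A)>=1
    F->B: in-degree(B)=0, level(B)=1, enqueue
    F->C: in-degree(C)=0, level(C)=1, enqueue
    F->E: in-degree(E)=1, level(E)>=1
    F->G: in-degree(G)=1, level(G)>=1
  process B: level=1
    B->A: in-degree(A)=1, level(A)>=2
    B->D: in-degree(D)=1, level(D)>=2
    B->E: in-degree(E)=0, level(E)=2, enqueue
    B->G: in-degree(G)=0, level(G)=2, enqueue
  process C: level=1
    C->D: in-degree(D)=0, level(D)=2, enqueue
  process E: level=2
  process G: level=2
    G->A: in-degree(A)=0, level(A)=3, enqueue
  process D: level=2
  process A: level=3
All levels: A:3, B:1, C:1, D:2, E:2, F:0, G:2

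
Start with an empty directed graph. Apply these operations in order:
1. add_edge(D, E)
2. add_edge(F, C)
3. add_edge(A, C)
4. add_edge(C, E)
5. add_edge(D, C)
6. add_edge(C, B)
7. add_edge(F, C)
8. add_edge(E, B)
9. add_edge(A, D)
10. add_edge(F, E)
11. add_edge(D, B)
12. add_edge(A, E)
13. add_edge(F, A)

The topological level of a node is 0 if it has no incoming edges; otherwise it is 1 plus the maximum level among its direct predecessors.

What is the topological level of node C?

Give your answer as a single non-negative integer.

Op 1: add_edge(D, E). Edges now: 1
Op 2: add_edge(F, C). Edges now: 2
Op 3: add_edge(A, C). Edges now: 3
Op 4: add_edge(C, E). Edges now: 4
Op 5: add_edge(D, C). Edges now: 5
Op 6: add_edge(C, B). Edges now: 6
Op 7: add_edge(F, C) (duplicate, no change). Edges now: 6
Op 8: add_edge(E, B). Edges now: 7
Op 9: add_edge(A, D). Edges now: 8
Op 10: add_edge(F, E). Edges now: 9
Op 11: add_edge(D, B). Edges now: 10
Op 12: add_edge(A, E). Edges now: 11
Op 13: add_edge(F, A). Edges now: 12
Compute levels (Kahn BFS):
  sources (in-degree 0): F
  process F: level=0
    F->A: in-degree(A)=0, level(A)=1, enqueue
    F->C: in-degree(C)=2, level(C)>=1
    F->E: in-degree(E)=3, level(E)>=1
  process A: level=1
    A->C: in-degree(C)=1, level(C)>=2
    A->D: in-degree(D)=0, level(D)=2, enqueue
    A->E: in-degree(E)=2, level(E)>=2
  process D: level=2
    D->B: in-degree(B)=2, level(B)>=3
    D->C: in-degree(C)=0, level(C)=3, enqueue
    D->E: in-degree(E)=1, level(E)>=3
  process C: level=3
    C->B: in-degree(B)=1, level(B)>=4
    C->E: in-degree(E)=0, level(E)=4, enqueue
  process E: level=4
    E->B: in-degree(B)=0, level(B)=5, enqueue
  process B: level=5
All levels: A:1, B:5, C:3, D:2, E:4, F:0
level(C) = 3

Answer: 3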